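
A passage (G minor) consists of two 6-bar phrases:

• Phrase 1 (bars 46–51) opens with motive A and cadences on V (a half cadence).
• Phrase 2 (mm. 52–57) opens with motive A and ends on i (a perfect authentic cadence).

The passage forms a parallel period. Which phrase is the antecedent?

phrase 1

The phrase ending with the weaker cadence (half cadence) is the antecedent; the one ending more conclusively (perfect authentic cadence) is the consequent. The antecedent is phrase 1.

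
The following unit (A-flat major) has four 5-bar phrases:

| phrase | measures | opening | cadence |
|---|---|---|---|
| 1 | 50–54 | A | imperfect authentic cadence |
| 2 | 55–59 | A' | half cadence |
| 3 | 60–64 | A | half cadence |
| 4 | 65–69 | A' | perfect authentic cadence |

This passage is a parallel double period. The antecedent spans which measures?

In a double period the four phrases pair into a large antecedent (phrases 1–2, ending half cadence) and a large consequent (phrases 3–4, ending perfect authentic cadence). The antecedent spans mm. 50–59.

measures 50–59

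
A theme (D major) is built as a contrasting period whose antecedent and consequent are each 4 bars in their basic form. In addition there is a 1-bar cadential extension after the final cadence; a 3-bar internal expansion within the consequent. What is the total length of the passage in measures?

Basic contrasting period: 4 + 4 = 8 bars.
8 (basic form) + 1 (cadential extension) + 3 (internal expansion) = 12.

12 measures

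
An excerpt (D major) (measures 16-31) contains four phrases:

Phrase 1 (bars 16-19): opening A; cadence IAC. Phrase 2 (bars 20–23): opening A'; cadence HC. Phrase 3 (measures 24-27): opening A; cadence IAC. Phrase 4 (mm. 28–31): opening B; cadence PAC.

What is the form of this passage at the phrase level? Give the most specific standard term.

parallel double period

Four phrases in two halves: the first half (measures 16–23) ends with a half cadence, the second (mm. 24-31) with a perfect authentic cadence — a large antecedent–consequent pair, i.e. a double period.
Phrase 3 begins with the same material as phrase 1, making it parallel.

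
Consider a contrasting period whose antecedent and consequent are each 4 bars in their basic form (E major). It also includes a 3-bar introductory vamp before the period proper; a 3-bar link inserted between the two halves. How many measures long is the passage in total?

Basic contrasting period: 4 + 4 = 8 bars.
8 (basic form) + 3 (introduction) + 3 (link) = 14.

14 measures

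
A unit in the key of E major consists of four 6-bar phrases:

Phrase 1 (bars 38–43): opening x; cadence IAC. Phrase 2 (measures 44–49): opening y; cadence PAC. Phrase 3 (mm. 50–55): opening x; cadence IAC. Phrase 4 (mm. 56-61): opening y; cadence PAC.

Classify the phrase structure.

repeated period

The cadence pattern IAC–PAC–IAC–PAC is weak–strong twice, and phrases 3–4 restate phrases 1–2: a period heard twice, not a double period (which would end weakly at phrase 2).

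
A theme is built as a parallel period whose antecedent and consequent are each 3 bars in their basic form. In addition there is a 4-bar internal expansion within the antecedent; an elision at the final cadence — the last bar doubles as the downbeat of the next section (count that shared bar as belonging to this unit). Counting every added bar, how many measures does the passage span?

Basic parallel period: 3 + 3 = 6 bars.
6 (basic form) + 4 (internal expansion) = 10.
The elision shares a bar with the next section but does not change this unit's count.

10 measures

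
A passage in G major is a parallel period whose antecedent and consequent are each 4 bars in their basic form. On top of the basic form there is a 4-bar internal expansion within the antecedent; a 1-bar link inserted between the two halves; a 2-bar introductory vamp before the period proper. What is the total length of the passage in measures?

Basic parallel period: 4 + 4 = 8 bars.
8 (basic form) + 4 (internal expansion) + 1 (link) + 2 (introduction) = 15.

15 measures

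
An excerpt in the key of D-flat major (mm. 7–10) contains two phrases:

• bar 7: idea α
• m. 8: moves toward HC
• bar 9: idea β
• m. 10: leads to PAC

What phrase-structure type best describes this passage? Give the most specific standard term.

contrasting period

Phrase 1 ends with a half cadence (weaker) and phrase 2 with a perfect authentic cadence (stronger): antecedent + consequent = a period.
The two phrases open with different material (α / β), so the period is contrasting.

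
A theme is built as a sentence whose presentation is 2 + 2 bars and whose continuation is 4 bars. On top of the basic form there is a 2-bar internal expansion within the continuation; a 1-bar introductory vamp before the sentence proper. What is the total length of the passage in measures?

Basic sentence: 2 + 2 + 4 = 8 bars.
8 (basic form) + 2 (internal expansion) + 1 (introduction) = 11.

11 measures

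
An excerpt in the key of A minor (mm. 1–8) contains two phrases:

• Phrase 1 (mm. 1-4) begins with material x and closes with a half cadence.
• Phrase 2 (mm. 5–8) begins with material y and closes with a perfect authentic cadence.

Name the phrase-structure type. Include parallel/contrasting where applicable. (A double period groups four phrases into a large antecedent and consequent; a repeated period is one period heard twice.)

contrasting period

Phrase 1 ends with a half cadence (weaker) and phrase 2 with a perfect authentic cadence (stronger): antecedent + consequent = a period.
The two phrases open with different material (x / y), so the period is contrasting.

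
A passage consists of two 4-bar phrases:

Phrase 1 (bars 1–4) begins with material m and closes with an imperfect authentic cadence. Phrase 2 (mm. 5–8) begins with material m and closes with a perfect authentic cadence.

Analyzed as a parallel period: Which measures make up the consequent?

The antecedent is the phrase ending with the weaker cadence (imperfect authentic cadence, phrase 1) and the consequent the one ending more conclusively (perfect authentic cadence, phrase 2); the consequent is mm. 5–8.

measures 5–8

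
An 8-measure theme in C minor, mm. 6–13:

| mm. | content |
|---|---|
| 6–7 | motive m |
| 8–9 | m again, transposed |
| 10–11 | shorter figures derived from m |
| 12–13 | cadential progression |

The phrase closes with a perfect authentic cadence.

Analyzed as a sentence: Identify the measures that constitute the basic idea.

The presentation of a sentence is the basic idea (mm. 6–7) plus its repetition (mm. 8–9); the basic idea is therefore bars 6–7.

measures 6–7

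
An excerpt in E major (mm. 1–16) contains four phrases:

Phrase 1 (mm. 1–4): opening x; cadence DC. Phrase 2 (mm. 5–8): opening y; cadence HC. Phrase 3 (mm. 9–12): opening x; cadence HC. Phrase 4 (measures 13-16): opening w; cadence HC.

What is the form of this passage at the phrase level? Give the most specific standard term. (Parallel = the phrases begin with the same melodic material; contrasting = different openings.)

Phrase 4 ends with a half cadence, no stronger than phrase 2's half cadence, so the four phrases do not form a double period; nor do phrases 3–4 duplicate 1–2, so it is not a repeated period. With no phrase reaching a conclusive cadence, the passage is a phrase group.

phrase group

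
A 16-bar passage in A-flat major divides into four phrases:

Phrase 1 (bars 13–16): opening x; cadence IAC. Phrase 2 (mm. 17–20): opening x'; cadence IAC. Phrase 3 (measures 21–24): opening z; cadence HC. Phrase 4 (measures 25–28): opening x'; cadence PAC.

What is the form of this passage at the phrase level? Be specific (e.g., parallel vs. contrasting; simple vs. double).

Four phrases in two halves: the first half (measures 13-20) ends with an imperfect authentic cadence, the second (mm. 21–28) with a perfect authentic cadence — a large antecedent–consequent pair, i.e. a double period.
Phrase 3 begins with different material from phrase 1, making it contrasting.

contrasting double period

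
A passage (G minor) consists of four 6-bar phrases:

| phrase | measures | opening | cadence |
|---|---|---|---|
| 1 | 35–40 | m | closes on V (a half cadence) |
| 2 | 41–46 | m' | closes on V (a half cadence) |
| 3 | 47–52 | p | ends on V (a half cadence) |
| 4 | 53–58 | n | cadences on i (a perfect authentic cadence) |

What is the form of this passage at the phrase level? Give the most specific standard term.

contrasting double period

Four phrases in two halves: the first half (bars 35-46) ends with a half cadence, the second (mm. 47–58) with a perfect authentic cadence — a large antecedent–consequent pair, i.e. a double period.
Phrase 3 begins with different material from phrase 1, making it contrasting.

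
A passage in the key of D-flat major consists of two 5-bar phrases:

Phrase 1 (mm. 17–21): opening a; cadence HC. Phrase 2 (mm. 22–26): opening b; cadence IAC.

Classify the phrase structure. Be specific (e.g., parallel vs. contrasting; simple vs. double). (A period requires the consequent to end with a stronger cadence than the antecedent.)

contrasting period

Phrase 1 ends with a half cadence (weaker) and phrase 2 with an imperfect authentic cadence (stronger): antecedent + consequent = a period.
The two phrases open with different material (a / b), so the period is contrasting.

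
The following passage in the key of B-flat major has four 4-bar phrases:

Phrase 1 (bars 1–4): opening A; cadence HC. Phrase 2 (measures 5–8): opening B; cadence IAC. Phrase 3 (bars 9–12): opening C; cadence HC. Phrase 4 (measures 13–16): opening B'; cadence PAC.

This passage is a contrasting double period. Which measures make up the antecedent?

In a double period the four phrases pair into a large antecedent (phrases 1–2, ending imperfect authentic cadence) and a large consequent (phrases 3–4, ending perfect authentic cadence). The antecedent spans measures 1–8.

measures 1–8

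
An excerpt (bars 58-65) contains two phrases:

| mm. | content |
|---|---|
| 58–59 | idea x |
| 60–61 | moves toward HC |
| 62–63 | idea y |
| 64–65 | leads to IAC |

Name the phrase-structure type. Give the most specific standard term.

Phrase 1 ends with a half cadence (weaker) and phrase 2 with an imperfect authentic cadence (stronger): antecedent + consequent = a period.
The two phrases open with different material (x / y), so the period is contrasting.

contrasting period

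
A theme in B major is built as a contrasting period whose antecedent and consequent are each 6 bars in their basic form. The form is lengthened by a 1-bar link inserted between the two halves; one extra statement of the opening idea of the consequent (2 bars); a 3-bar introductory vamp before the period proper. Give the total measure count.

18 measures

Basic contrasting period: 6 + 6 = 12 bars.
12 (basic form) + 1 (link) + 2 (extra statement) + 3 (introduction) = 18.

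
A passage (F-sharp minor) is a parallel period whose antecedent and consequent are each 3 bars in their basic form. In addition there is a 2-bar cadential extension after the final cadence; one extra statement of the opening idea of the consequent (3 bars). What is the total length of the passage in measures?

Basic parallel period: 3 + 3 = 6 bars.
6 (basic form) + 2 (cadential extension) + 3 (extra statement) = 11.

11 measures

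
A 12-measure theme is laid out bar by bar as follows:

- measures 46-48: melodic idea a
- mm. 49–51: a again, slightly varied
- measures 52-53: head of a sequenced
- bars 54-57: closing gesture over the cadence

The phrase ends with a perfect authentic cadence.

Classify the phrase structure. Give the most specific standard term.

Basic idea (mm. 46–48) + its repetition (mm. 49-51) form the presentation; fragmentation and cadence (bars 52–57) form the continuation — the 12-bar whole is a sentence.

sentence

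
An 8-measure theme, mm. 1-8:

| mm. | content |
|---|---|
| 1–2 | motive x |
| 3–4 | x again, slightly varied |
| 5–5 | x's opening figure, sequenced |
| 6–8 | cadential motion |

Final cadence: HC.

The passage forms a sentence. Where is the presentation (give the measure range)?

measures 1–4

The presentation of a sentence is the basic idea (bars 1–2) plus its repetition (measures 3–4); the presentation is therefore bars 1–4.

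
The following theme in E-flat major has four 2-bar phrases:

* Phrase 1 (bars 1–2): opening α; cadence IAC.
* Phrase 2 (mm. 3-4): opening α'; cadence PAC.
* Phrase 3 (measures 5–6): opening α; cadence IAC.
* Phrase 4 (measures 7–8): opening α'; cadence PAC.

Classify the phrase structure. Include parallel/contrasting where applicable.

The cadence pattern IAC–PAC–IAC–PAC is weak–strong twice, and phrases 3–4 restate phrases 1–2: a period heard twice, not a double period (which would end weakly at phrase 2).

repeated period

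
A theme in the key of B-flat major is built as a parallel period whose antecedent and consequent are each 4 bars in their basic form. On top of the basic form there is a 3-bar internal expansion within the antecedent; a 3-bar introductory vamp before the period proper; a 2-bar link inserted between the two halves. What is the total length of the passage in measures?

Basic parallel period: 4 + 4 = 8 bars.
8 (basic form) + 3 (internal expansion) + 3 (introduction) + 2 (link) = 16.

16 measures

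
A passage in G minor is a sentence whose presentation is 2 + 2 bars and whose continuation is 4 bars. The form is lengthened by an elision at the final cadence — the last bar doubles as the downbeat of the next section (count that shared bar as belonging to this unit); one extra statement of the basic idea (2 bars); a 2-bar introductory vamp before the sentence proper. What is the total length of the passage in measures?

12 measures

Basic sentence: 2 + 2 + 4 = 8 bars.
8 (basic form) + 2 (extra statement) + 2 (introduction) = 12.
The elision shares a bar with the next section but does not change this unit's count.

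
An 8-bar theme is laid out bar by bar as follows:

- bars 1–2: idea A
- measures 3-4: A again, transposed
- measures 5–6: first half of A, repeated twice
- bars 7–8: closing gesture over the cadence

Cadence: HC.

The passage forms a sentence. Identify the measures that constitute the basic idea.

The presentation of a sentence is the basic idea (mm. 1–2) plus its repetition (mm. 3-4); the basic idea is therefore mm. 1-2.

measures 1–2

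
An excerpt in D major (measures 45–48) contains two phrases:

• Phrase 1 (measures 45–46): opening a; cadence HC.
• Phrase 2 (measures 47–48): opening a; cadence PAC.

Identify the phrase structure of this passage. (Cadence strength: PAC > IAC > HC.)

Phrase 1 ends with a half cadence (weaker) and phrase 2 with a perfect authentic cadence (stronger): antecedent + consequent = a period.
The two phrases open with the same material (a / a), so the period is parallel.

parallel period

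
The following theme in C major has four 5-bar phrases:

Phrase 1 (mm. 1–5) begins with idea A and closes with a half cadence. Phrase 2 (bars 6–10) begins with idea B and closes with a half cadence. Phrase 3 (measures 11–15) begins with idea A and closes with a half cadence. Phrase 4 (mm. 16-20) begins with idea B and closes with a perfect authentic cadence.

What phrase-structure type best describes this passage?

parallel double period

Four phrases in two halves: the first half (mm. 1-10) ends with a half cadence, the second (bars 11-20) with a perfect authentic cadence — a large antecedent–consequent pair, i.e. a double period.
Phrase 3 begins with the same material as phrase 1, making it parallel.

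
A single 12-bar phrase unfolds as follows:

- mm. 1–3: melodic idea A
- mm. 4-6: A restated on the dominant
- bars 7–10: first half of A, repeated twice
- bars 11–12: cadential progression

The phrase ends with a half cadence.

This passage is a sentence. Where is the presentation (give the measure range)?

measures 1–6

The presentation of a sentence is the basic idea (measures 1-3) plus its repetition (measures 4-6); the presentation is therefore mm. 1–6.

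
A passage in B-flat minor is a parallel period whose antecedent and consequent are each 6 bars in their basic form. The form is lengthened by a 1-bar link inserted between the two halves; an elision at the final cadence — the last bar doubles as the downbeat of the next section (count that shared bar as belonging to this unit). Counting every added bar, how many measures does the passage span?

13 measures

Basic parallel period: 6 + 6 = 12 bars.
12 (basic form) + 1 (link) = 13.
The elision shares a bar with the next section but does not change this unit's count.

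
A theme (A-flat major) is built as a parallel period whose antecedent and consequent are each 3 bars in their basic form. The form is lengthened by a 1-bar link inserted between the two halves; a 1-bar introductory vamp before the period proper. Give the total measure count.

8 measures

Basic parallel period: 3 + 3 = 6 bars.
6 (basic form) + 1 (link) + 1 (introduction) = 8.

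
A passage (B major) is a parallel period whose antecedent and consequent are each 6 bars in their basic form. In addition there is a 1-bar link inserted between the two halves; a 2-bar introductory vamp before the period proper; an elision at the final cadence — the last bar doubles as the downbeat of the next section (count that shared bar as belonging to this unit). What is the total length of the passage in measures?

15 measures

Basic parallel period: 6 + 6 = 12 bars.
12 (basic form) + 1 (link) + 2 (introduction) = 15.
The elision shares a bar with the next section but does not change this unit's count.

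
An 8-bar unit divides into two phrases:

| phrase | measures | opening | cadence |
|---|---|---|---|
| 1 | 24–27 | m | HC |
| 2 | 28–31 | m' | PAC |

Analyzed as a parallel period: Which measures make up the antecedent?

measures 24–27

The antecedent is the phrase ending with the weaker cadence (half cadence, phrase 1) and the consequent the one ending more conclusively (perfect authentic cadence, phrase 2); the antecedent is bars 24–27.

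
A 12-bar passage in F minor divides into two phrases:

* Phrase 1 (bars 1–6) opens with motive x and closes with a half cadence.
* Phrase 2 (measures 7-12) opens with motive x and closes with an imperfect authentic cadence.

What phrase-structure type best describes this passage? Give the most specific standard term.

parallel period

Phrase 1 ends with a half cadence (weaker) and phrase 2 with an imperfect authentic cadence (stronger): antecedent + consequent = a period.
The two phrases open with the same material (x / x), so the period is parallel.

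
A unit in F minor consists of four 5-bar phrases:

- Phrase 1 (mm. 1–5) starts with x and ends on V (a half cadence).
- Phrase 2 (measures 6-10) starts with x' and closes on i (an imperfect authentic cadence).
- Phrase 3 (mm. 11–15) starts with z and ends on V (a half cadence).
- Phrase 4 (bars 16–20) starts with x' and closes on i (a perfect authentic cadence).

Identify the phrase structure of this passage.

Four phrases in two halves: the first half (mm. 1–10) ends with an imperfect authentic cadence, the second (bars 11-20) with a perfect authentic cadence — a large antecedent–consequent pair, i.e. a double period.
Phrase 3 begins with different material from phrase 1, making it contrasting.

contrasting double period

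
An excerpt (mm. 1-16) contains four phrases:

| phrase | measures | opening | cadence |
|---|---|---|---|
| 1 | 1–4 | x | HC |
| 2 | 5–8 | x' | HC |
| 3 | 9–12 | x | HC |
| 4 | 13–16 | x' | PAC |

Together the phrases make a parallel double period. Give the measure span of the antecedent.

measures 1–8

In a double period the first pair of phrases (ending half cadence) is the large antecedent and the second pair (ending perfect authentic cadence) is the large consequent; the antecedent is measures 1–8.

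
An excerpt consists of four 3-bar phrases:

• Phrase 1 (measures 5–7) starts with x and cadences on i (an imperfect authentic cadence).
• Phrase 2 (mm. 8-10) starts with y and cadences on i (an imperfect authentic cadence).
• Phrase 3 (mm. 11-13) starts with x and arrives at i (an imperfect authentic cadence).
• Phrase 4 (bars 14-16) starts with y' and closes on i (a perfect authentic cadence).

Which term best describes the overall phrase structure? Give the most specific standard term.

Four phrases in two halves: the first half (mm. 5–10) ends with an imperfect authentic cadence, the second (bars 11–16) with a perfect authentic cadence — a large antecedent–consequent pair, i.e. a double period.
Phrase 3 begins with the same material as phrase 1, making it parallel.

parallel double period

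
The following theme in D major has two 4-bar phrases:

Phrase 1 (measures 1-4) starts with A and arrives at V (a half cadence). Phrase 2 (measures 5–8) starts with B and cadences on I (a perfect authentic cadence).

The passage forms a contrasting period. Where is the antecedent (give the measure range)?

measures 1–4

The antecedent is the phrase ending with the weaker cadence (half cadence, phrase 1) and the consequent the one ending more conclusively (perfect authentic cadence, phrase 2); the antecedent is mm. 1–4.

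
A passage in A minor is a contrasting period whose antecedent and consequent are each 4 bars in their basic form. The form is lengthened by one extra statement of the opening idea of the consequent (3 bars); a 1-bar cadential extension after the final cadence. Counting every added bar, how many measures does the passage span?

12 measures

Basic contrasting period: 4 + 4 = 8 bars.
8 (basic form) + 3 (extra statement) + 1 (cadential extension) = 12.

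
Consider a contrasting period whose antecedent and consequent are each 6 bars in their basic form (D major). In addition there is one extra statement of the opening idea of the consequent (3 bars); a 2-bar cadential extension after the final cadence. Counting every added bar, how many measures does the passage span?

Basic contrasting period: 6 + 6 = 12 bars.
12 (basic form) + 3 (extra statement) + 2 (cadential extension) = 17.

17 measures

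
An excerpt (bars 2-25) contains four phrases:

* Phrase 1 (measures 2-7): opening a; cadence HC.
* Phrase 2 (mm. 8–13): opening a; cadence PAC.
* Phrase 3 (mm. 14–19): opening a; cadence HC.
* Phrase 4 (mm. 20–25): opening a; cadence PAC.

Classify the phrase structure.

The cadence pattern HC–PAC–HC–PAC is weak–strong twice, and phrases 3–4 restate phrases 1–2: a period heard twice, not a double period (which would end weakly at phrase 2).

repeated period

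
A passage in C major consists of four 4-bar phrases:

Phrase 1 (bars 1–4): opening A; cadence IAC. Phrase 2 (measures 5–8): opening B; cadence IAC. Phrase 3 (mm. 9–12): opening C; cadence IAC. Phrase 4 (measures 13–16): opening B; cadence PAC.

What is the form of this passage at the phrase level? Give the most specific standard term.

Four phrases in two halves: the first half (bars 1–8) ends with an imperfect authentic cadence, the second (mm. 9–16) with a perfect authentic cadence — a large antecedent–consequent pair, i.e. a double period.
Phrase 3 begins with different material from phrase 1, making it contrasting.

contrasting double period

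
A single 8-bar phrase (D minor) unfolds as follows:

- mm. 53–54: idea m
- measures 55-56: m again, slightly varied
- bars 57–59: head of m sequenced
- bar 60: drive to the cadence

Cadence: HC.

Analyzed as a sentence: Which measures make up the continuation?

measures 57–60

After the presentation (bars 53–56), the continuation covers the fragmentation through the cadence: mm. 57–60.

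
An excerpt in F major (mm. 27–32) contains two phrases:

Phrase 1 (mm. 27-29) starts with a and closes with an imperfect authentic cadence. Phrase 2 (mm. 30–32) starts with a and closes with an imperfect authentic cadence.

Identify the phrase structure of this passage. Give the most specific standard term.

repeated phrase

Both phrases have the same opening (a) and the same cadence (imperfect authentic cadence): the second is a restatement, not a consequent, so this is a repeated phrase rather than a period.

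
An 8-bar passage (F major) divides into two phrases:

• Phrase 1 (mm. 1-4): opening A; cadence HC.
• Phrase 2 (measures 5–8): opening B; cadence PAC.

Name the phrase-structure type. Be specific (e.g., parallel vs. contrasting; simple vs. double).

contrasting period

Phrase 1 ends with a half cadence (weaker) and phrase 2 with a perfect authentic cadence (stronger): antecedent + consequent = a period.
The two phrases open with different material (A / B), so the period is contrasting.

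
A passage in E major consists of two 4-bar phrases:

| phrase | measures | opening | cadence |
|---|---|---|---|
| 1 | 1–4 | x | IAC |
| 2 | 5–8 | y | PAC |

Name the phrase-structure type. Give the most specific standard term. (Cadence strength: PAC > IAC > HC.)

contrasting period

Phrase 1 ends with an imperfect authentic cadence (weaker) and phrase 2 with a perfect authentic cadence (stronger): antecedent + consequent = a period.
The two phrases open with different material (x / y), so the period is contrasting.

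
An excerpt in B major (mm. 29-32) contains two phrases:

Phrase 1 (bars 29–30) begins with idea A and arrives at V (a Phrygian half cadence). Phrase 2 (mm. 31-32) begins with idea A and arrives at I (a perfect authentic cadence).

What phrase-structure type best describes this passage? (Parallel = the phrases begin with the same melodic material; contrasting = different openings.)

parallel period

Phrase 1 ends with a Phrygian half cadence (weaker) and phrase 2 with a perfect authentic cadence (stronger): antecedent + consequent = a period.
The two phrases open with the same material (A / A), so the period is parallel.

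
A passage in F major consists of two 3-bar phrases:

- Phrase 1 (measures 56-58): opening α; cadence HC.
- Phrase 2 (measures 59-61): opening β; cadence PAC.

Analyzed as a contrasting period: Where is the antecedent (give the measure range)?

measures 56–58

The antecedent is the phrase ending with the weaker cadence (half cadence, phrase 1) and the consequent the one ending more conclusively (perfect authentic cadence, phrase 2); the antecedent is mm. 56–58.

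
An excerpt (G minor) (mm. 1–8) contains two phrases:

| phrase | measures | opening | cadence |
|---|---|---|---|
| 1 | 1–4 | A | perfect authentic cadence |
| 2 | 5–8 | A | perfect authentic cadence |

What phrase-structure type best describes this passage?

Both phrases have the same opening (A) and the same cadence (perfect authentic cadence): the second is a restatement, not a consequent, so this is a repeated phrase rather than a period.

repeated phrase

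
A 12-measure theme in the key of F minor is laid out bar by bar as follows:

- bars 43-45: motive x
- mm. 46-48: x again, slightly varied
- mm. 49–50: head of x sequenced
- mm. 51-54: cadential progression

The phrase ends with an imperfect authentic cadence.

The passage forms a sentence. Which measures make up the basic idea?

measures 43–45

The presentation of a sentence is the basic idea (bars 43–45) plus its repetition (mm. 46–48); the basic idea is therefore mm. 43-45.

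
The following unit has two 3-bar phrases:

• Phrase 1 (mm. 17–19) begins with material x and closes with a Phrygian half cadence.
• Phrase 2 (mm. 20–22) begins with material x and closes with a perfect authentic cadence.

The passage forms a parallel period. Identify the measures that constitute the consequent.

measures 20–22

The antecedent is the phrase ending with the weaker cadence (Phrygian half cadence, phrase 1) and the consequent the one ending more conclusively (perfect authentic cadence, phrase 2); the consequent is mm. 20-22.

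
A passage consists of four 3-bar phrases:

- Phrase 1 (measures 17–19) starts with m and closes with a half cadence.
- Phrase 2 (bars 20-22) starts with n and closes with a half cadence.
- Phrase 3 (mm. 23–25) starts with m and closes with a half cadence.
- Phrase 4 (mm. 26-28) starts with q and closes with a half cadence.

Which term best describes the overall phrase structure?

Phrase 4 ends with a half cadence, no stronger than phrase 2's half cadence, so the four phrases do not form a double period; nor do phrases 3–4 duplicate 1–2, so it is not a repeated period. With no phrase reaching a conclusive cadence, the passage is a phrase group.

phrase group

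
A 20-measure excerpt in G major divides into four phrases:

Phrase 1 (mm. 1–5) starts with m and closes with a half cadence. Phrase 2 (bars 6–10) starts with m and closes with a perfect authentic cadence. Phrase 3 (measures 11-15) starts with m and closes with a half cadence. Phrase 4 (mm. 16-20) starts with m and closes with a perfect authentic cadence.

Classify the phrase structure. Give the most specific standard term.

The cadence pattern HC–PAC–HC–PAC is weak–strong twice, and phrases 3–4 restate phrases 1–2: a period heard twice, not a double period (which would end weakly at phrase 2).

repeated period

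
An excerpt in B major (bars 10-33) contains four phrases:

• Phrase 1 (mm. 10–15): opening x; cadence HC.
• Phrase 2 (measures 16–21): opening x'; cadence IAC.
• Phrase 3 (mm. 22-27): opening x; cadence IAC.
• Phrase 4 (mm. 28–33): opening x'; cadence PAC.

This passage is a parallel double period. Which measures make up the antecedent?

measures 10–21

In a double period the four phrases pair into a large antecedent (phrases 1–2, ending imperfect authentic cadence) and a large consequent (phrases 3–4, ending perfect authentic cadence). The antecedent spans bars 10–21.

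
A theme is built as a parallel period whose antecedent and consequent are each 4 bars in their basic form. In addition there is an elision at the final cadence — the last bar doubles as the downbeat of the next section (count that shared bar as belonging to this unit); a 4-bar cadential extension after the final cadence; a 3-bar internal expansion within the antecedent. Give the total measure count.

15 measures

Basic parallel period: 4 + 4 = 8 bars.
8 (basic form) + 4 (cadential extension) + 3 (internal expansion) = 15.
The elision shares a bar with the next section but does not change this unit's count.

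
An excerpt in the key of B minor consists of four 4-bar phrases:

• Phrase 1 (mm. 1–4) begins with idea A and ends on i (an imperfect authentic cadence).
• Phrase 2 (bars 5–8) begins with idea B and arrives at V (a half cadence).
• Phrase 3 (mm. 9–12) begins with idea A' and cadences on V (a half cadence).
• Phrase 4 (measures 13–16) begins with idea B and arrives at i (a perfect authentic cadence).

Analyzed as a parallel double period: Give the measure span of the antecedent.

In a double period the four phrases pair into a large antecedent (phrases 1–2, ending half cadence) and a large consequent (phrases 3–4, ending perfect authentic cadence). The antecedent spans mm. 1–8.

measures 1–8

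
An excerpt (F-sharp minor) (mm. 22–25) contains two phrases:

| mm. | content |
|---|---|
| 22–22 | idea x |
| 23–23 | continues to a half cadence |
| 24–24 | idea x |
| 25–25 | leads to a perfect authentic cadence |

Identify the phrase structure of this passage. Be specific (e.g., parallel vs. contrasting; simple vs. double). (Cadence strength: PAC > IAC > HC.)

parallel period

Phrase 1 ends with a half cadence (weaker) and phrase 2 with a perfect authentic cadence (stronger): antecedent + consequent = a period.
The two phrases open with the same material (x / x), so the period is parallel.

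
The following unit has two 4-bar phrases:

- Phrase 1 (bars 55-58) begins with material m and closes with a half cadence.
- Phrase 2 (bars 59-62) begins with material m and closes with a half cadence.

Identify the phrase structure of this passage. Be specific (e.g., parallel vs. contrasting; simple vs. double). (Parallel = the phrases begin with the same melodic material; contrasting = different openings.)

repeated phrase

Both phrases have the same opening (m) and the same cadence (half cadence): the second is a restatement, not a consequent, so this is a repeated phrase rather than a period.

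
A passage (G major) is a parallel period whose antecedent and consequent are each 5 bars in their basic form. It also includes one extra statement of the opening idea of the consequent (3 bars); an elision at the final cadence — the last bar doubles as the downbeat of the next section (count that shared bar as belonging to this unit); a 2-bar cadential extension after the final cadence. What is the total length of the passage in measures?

15 measures

Basic parallel period: 5 + 5 = 10 bars.
10 (basic form) + 3 (extra statement) + 2 (cadential extension) = 15.
The elision shares a bar with the next section but does not change this unit's count.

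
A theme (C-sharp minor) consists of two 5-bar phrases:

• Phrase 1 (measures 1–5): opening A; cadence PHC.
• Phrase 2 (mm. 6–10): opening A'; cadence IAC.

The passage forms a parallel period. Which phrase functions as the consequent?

phrase 2

The phrase ending with the weaker cadence (Phrygian half cadence) is the antecedent; the one ending more conclusively (imperfect authentic cadence) is the consequent. The consequent is phrase 2.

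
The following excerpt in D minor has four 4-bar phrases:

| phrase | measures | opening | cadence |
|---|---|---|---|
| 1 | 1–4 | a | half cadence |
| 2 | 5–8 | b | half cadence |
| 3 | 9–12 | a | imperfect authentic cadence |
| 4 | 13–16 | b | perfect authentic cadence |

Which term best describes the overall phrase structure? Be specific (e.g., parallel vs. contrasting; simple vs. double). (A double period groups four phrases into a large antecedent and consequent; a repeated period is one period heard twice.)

parallel double period

Four phrases in two halves: the first half (mm. 1-8) ends with a half cadence, the second (mm. 9–16) with a perfect authentic cadence — a large antecedent–consequent pair, i.e. a double period.
Phrase 3 begins with the same material as phrase 1, making it parallel.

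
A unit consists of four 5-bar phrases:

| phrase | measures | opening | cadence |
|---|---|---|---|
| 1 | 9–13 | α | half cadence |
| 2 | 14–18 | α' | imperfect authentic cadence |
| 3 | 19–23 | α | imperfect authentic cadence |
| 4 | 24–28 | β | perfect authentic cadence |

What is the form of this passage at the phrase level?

Four phrases in two halves: the first half (mm. 9–18) ends with an imperfect authentic cadence, the second (measures 19–28) with a perfect authentic cadence — a large antecedent–consequent pair, i.e. a double period.
Phrase 3 begins with the same material as phrase 1, making it parallel.

parallel double period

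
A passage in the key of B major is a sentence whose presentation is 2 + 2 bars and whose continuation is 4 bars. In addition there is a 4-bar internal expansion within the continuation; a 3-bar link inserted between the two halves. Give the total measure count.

15 measures

Basic sentence: 2 + 2 + 4 = 8 bars.
8 (basic form) + 4 (internal expansion) + 3 (link) = 15.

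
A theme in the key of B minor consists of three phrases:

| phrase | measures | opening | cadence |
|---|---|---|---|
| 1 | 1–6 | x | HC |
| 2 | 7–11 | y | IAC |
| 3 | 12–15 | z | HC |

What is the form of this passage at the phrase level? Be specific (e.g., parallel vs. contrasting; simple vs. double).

phrase group

The final phrase closes with a half cadence, which is not stronger than the preceding imperfect authentic cadence; the 3 phrases lack an overall antecedent–consequent design and so form a phrase group.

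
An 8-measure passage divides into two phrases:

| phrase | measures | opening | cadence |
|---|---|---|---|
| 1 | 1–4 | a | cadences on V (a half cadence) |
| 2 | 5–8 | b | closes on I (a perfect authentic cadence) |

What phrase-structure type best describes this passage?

Phrase 1 ends with a half cadence (weaker) and phrase 2 with a perfect authentic cadence (stronger): antecedent + consequent = a period.
The two phrases open with different material (a / b), so the period is contrasting.

contrasting period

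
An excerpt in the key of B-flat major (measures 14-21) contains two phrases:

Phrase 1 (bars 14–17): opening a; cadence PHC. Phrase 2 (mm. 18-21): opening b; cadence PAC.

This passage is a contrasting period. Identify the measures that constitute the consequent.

The antecedent is the phrase ending with the weaker cadence (Phrygian half cadence, phrase 1) and the consequent the one ending more conclusively (perfect authentic cadence, phrase 2); the consequent is measures 18–21.

measures 18–21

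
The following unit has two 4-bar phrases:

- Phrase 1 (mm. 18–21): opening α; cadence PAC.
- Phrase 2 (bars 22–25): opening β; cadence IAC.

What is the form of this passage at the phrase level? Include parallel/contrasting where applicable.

phrase group

The second phrase closes with an imperfect authentic cadence, which is not stronger than the first phrase's perfect authentic cadence; without a weak→strong cadential pair there is no antecedent–consequent relationship, so this is a phrase group rather than a period.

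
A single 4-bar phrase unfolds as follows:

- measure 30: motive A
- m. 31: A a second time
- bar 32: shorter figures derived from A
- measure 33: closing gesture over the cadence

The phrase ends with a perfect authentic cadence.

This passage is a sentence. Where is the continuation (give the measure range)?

After the presentation (bars 30-31), the continuation covers the fragmentation through the cadence: measures 32–33.

measures 32–33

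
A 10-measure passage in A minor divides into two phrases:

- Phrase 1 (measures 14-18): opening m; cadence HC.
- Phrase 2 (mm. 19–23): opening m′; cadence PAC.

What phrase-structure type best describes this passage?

parallel period

Phrase 1 ends with a half cadence (weaker) and phrase 2 with a perfect authentic cadence (stronger): antecedent + consequent = a period.
The two phrases open with the same material (m / m′), so the period is parallel.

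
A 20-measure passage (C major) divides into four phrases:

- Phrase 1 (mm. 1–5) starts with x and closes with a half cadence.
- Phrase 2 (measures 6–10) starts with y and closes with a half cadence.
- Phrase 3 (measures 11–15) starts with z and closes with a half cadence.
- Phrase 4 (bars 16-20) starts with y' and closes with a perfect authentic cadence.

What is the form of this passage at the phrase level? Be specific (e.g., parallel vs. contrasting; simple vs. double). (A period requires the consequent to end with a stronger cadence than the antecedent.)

contrasting double period

Four phrases in two halves: the first half (mm. 1–10) ends with a half cadence, the second (bars 11–20) with a perfect authentic cadence — a large antecedent–consequent pair, i.e. a double period.
Phrase 3 begins with different material from phrase 1, making it contrasting.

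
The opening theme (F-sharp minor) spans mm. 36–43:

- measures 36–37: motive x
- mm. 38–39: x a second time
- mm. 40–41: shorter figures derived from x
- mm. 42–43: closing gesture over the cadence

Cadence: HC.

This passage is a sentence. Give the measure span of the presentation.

The presentation of a sentence is the basic idea (mm. 36–37) plus its repetition (mm. 38–39); the presentation is therefore mm. 36–39.

measures 36–39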